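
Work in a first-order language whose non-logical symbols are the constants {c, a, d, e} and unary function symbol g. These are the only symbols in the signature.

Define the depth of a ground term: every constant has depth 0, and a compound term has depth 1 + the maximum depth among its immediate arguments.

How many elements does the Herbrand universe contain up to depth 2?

Count level by level. With function symbols g/1, the terms of depth ≤ k are the 4 constants together with each function applied to depth-≤(k−1) tuples, so N_k = 4 + N_{k-1}.
N_0 = 4
N_1 = 4 + 4 = 8
N_2 = 4 + 8 = 12
Explicitly: c, a, d, e, g(c), g(a), g(d), g(e), g(g(c)), g(g(a)), g(g(d)), g(g(e)).

12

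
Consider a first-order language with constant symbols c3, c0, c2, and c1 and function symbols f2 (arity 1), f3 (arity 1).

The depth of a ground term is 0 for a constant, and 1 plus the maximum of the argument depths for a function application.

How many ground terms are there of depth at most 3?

60

Count level by level. With function symbols f2/1, f3/1, the terms of depth ≤ k are the 4 constants together with each function applied to depth-≤(k−1) tuples, so N_k = 4 + N_{k-1} + N_{k-1}.
N_0 = 4
N_1 = 4 + 4 + 4 = 12
N_2 = 4 + 12 + 12 = 28
N_3 = 4 + 28 + 28 = 60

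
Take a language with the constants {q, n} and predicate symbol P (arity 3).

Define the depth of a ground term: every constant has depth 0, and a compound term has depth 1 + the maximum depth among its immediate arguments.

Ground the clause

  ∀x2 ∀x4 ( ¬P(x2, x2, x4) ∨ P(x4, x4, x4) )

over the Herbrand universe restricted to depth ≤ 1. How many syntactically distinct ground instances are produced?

Ground terms of depth ≤ 1:
  With no function symbols every ground term is a constant, so there are exactly 2 ground terms at every depth bound.
  N_0 = 2
  N_1 = 2
  Explicitly: q, n.
So there are 2 ground terms available for substitution.
Each of x2, x4 ranges independently over the available ground terms, and distinct assignments produce distinct instances.
Number of ground instances = 2^2 = 4.

4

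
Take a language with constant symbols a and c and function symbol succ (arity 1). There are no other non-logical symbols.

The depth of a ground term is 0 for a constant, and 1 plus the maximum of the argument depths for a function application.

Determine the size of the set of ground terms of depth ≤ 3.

8

Count level by level. With function symbols succ/1, the terms of depth ≤ k are the 2 constants together with each function applied to depth-≤(k−1) tuples, so N_k = 2 + N_{k-1}.
N_0 = 2
N_1 = 2 + 2 = 4
N_2 = 2 + 4 = 6
N_3 = 2 + 6 = 8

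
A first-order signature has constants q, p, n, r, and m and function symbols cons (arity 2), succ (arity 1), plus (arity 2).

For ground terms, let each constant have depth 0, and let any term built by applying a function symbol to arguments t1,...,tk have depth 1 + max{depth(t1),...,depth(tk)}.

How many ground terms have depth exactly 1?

55

Let N_k count ground terms of depth at most k. Each non-constant term of depth ≤ k is some function symbol applied to depth-≤(k−1) arguments, giving N_k = 5 + N_{k-1}^2 + N_{k-1} + N_{k-1}^2.
N_0 = 5
N_1 = 5 + 5^2 + 5 + 5^2 = 60
Terms of depth exactly 1: N_1 − N_0 = 60 − 5 = 55.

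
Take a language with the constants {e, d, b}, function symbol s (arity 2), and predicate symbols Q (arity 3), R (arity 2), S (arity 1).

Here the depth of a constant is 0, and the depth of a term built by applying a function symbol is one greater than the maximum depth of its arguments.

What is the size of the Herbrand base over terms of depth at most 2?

3198279

First count ground terms of depth ≤ 2.
If N_k denotes the number of depth-≤k ground terms, the 3 constants give N_0 = 3, and each function symbol of arity r contributes N_{k-1}^r new terms at level k: N_k = 3 + N_{k-1}^2.
N_0 = 3
N_1 = 3 + 3^2 = 12
N_2 = 3 + 12^2 = 147
So |H| = 147.
Ground atoms are formed by filling each argument slot of a predicate with a term from H, so an r-ary predicate gives |H|^r atoms:
  Q: 147^3 = 3176523;  R: 147^2 = 21609;  S: 147
Total ground atoms: 3176523 + 21609 + 147 = 3198279.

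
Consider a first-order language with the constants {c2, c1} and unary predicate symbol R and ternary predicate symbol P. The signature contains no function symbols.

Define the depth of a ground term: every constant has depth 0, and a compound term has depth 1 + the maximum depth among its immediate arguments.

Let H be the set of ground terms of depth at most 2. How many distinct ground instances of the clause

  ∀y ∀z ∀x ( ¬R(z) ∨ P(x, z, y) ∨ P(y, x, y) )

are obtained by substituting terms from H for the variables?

8

Ground terms of depth ≤ 2:
  With no function symbols every ground term is a constant, so there are exactly 2 ground terms at every depth bound.
  N_0 = 2
  N_1 = 2
  N_2 = 2
  Explicitly: c2, c1.
So there are 2 ground terms available for substitution.
Each of y, z, x ranges independently over the available ground terms, and distinct assignments produce distinct instances.
Number of ground instances = 2^3 = 8.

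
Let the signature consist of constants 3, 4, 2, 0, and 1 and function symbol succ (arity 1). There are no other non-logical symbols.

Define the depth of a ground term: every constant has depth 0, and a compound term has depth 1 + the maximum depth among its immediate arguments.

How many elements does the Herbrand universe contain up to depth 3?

Let N_k = |{terms of depth ≤ k}|. Then N_0 = 5 and N_k = 5 + N_{k-1} for k ≥ 1 (one summand per function symbol, arity giving the exponent).
N_0 = 5
N_1 = 5 + 5 = 10
N_2 = 5 + 10 = 15
N_3 = 5 + 15 = 20

20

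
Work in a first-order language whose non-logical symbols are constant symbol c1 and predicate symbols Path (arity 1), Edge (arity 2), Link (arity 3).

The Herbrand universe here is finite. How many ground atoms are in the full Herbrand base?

With no function symbols, the Herbrand universe is just the 1 constant.
Ground atoms per predicate: Path: 1, Edge: 1^2 = 1, Link: 1^3 = 1.
Herbrand base size = 1 + 1 + 1 = 3.

3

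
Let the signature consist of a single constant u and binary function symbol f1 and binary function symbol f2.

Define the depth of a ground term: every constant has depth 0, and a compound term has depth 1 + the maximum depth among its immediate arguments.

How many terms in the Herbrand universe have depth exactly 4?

1044736

Write N_k for the number of ground terms of depth ≤ k. A term of depth ≤ k is either a constant or a function symbol applied to arguments of depth ≤ k−1, so N_k = 1 + N_{k-1}^2 + N_{k-1}^2.
N_0 = 1
N_1 = 1 + 1^2 + 1^2 = 3
N_2 = 1 + 3^2 + 3^2 = 19
N_3 = 1 + 19^2 + 19^2 = 723
N_4 = 1 + 723^2 + 723^2 = 1045459
Terms of depth exactly 4: N_4 − N_3 = 1045459 − 723 = 1044736.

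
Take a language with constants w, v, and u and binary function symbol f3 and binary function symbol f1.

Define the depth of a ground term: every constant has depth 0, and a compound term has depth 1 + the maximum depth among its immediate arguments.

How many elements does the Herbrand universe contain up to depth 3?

1566453

Let N_k = |{terms of depth ≤ k}|. Then N_0 = 3 and N_k = 3 + N_{k-1}^2 + N_{k-1}^2 for k ≥ 1 (one summand per function symbol, arity giving the exponent).
N_0 = 3
N_1 = 3 + 3^2 + 3^2 = 21
N_2 = 3 + 21^2 + 21^2 = 885
N_3 = 3 + 885^2 + 885^2 = 1566453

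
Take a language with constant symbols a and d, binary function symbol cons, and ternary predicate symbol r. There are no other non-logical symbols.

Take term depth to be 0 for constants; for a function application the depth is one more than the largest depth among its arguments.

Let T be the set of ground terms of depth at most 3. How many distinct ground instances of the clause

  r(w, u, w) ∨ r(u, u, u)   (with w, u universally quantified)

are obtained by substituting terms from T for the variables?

Ground terms of depth ≤ 3:
  Let N_k count ground terms of depth at most k. Each non-constant term of depth ≤ k is some function symbol applied to depth-≤(k−1) arguments, giving N_k = 2 + N_{k-1}^2.
  N_0 = 2
  N_1 = 2 + 2^2 = 6
  N_2 = 2 + 6^2 = 38
  N_3 = 2 + 38^2 = 1446
So there are 1446 ground terms available for substitution.
The clause has 2 distinct variables (w, u), each appearing in the body. In the free term algebra distinct substitutions yield syntactically distinct ground instances.
Number of ground instances = 1446^2 = 2090916.

2090916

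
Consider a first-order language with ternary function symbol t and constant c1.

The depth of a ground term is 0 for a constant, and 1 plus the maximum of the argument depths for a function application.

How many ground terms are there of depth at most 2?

Let N_k = |{terms of depth ≤ k}|. Then N_0 = 1 and N_k = 1 + N_{k-1}^3 for k ≥ 1 (one summand per function symbol, arity giving the exponent).
N_0 = 1
N_1 = 1 + 1^3 = 2
N_2 = 1 + 2^3 = 9

9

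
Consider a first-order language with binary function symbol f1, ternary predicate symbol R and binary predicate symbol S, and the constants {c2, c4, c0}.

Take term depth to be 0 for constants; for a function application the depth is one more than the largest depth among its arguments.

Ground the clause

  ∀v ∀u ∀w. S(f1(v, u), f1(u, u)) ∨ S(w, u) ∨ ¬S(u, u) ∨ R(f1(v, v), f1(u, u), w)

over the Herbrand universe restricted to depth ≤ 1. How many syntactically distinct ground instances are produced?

Ground terms of depth ≤ 1:
  Write N_k for the number of ground terms of depth ≤ k. A term of depth ≤ k is either a constant or a function symbol applied to arguments of depth ≤ k−1, so N_k = 3 + N_{k-1}^2.
  N_0 = 3
  N_1 = 3 + 3^2 = 12
  Explicitly: c2, c4, c0, f1(c2, c2), f1(c2, c4), f1(c2, c0), f1(c4, c2), f1(c4, c4), f1(c4, c0), f1(c0, c2), f1(c0, c4), f1(c0, c0).
So there are 12 ground terms available for substitution.
There are 3 variables to instantiate (v, u, w), each occurring in at least one literal, so different choices give different ground instances.
Number of ground instances = 12^3 = 1728.

1728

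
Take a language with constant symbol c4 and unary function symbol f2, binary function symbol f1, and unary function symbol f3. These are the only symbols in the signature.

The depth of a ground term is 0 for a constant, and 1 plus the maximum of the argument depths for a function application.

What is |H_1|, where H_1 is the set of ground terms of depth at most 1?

Count level by level. With function symbols f2/1, f1/2, f3/1, the terms of depth ≤ k are the 1 constant together with each function applied to depth-≤(k−1) tuples, so N_k = 1 + N_{k-1} + N_{k-1}^2 + N_{k-1}.
N_0 = 1
N_1 = 1 + 1 + 1^2 + 1 = 4

4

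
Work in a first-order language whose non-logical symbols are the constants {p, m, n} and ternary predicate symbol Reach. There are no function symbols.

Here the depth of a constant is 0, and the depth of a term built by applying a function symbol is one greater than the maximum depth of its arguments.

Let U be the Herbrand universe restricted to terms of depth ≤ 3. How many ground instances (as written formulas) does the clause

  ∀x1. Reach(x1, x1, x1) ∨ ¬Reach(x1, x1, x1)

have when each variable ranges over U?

3

Ground terms of depth ≤ 3:
  With no function symbols every ground term is a constant, so there are exactly 3 ground terms at every depth bound.
  N_0 = 3
  N_1 = 3
  N_2 = 3
  N_3 = 3
So there are 3 ground terms available for substitution.
There is 1 variable to instantiate (x1),  occurring in at least one literal, so different choices give different ground instances.
Number of ground instances = 3.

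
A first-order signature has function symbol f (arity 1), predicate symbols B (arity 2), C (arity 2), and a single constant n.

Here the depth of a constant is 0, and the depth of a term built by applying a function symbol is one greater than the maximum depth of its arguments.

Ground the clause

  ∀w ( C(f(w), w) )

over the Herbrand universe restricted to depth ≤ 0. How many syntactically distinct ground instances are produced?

Ground terms of depth ≤ 0:
  Let N_k = |{terms of depth ≤ k}|. Then N_0 = 1 and N_k = 1 + N_{k-1} for k ≥ 1 (one summand per function symbol, arity giving the exponent).
  N_0 = 1
So there is exactly 1 ground term available for substitution.
The variable w ranges independently over the available ground terms, and distinct assignments produce distinct instances.
Number of ground instances = 1.

1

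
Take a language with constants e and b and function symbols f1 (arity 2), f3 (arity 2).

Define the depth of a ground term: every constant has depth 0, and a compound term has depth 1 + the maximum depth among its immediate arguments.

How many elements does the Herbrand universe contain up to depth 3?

Write N_k for the number of ground terms of depth ≤ k. A term of depth ≤ k is either a constant or a function symbol applied to arguments of depth ≤ k−1, so N_k = 2 + N_{k-1}^2 + N_{k-1}^2.
N_0 = 2
N_1 = 2 + 2^2 + 2^2 = 10
N_2 = 2 + 10^2 + 10^2 = 202
N_3 = 2 + 202^2 + 202^2 = 81610

81610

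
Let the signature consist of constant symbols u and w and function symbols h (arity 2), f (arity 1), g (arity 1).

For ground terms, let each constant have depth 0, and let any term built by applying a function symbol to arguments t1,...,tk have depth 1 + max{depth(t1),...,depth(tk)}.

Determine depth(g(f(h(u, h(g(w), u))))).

depth(g(w)) = 1 + depth(w) = 1 + 0 = 1
depth(h(g(w), u)) = 1 + max(1, 0) = 2
depth(h(u, h(g(w), u))) = 1 + max(0, 2) = 3
depth(f(h(u, h(g(w), u)))) = 1 + depth(h(u, h(g(w), u))) = 1 + 3 = 4
depth(g(f(h(u, h(g(w), u))))) = 1 + depth(f(h(u, h(g(w), u)))) = 1 + 4 = 5

5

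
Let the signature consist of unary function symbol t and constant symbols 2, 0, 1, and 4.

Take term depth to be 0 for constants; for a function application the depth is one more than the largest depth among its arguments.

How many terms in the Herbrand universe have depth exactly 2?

4

Let N_k count ground terms of depth at most k. Each non-constant term of depth ≤ k is some function symbol applied to depth-≤(k−1) arguments, giving N_k = 4 + N_{k-1}.
N_0 = 4
N_1 = 4 + 4 = 8
N_2 = 4 + 8 = 12
Terms of depth exactly 2: N_2 − N_1 = 12 − 8 = 4.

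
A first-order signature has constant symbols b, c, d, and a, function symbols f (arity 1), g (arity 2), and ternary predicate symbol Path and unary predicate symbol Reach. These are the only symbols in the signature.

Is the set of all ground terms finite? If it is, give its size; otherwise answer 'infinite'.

The signature has at least one function symbol (f, arity 1) and at least one constant (b).
Iterating f gives infinitely many distinct ground terms: b, f(b), f(f(b)), ...
So the Herbrand universe is infinite.

infinite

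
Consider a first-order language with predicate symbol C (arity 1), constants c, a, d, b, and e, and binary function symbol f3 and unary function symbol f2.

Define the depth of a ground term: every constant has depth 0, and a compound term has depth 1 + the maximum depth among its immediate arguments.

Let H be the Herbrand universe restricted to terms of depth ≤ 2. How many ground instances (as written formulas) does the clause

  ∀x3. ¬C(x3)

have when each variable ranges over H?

Ground terms of depth ≤ 2:
  Let N_k = |{terms of depth ≤ k}|. Then N_0 = 5 and N_k = 5 + N_{k-1}^2 + N_{k-1} for k ≥ 1 (one summand per function symbol, arity giving the exponent).
  N_0 = 5
  N_1 = 5 + 5^2 + 5 = 35
  N_2 = 5 + 35^2 + 35 = 1265
So there are 1265 ground terms available for substitution.
The clause has 1 distinct variable (x3), which appears in the body. In the free term algebra distinct substitutions yield syntactically distinct ground instances.
Number of ground instances = 1265.

1265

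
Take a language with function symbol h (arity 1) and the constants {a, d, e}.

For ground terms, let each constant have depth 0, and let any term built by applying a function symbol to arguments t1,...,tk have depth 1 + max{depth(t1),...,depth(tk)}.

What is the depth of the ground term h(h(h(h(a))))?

4

depth(h(a)) = 1 + depth(a) = 1 + 0 = 1
depth(h(h(a))) = 1 + depth(h(a)) = 1 + 1 = 2
depth(h(h(h(a)))) = 1 + depth(h(h(a))) = 1 + 2 = 3
depth(h(h(h(h(a))))) = 1 + depth(h(h(h(a)))) = 1 + 3 = 4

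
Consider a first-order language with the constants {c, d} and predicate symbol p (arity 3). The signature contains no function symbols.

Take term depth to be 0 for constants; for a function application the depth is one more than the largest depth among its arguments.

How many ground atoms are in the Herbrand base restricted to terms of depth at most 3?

8

First count ground terms of depth ≤ 3.
With no function symbols every ground term is a constant, so there are exactly 2 ground terms at every depth bound.
N_0 = 2
N_1 = 2
N_2 = 2
N_3 = 2
Explicitly: c, d.
So |H| = 2.
A ground atom is a predicate applied to a tuple of terms from H, so the count is the sum over predicates of |H|^arity:
  p: 2^3 = 8
Total ground atoms: 8.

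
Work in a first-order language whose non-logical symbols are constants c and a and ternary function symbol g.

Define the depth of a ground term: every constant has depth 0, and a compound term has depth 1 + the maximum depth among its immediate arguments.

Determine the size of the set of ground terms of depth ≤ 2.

1002

Let N_k = |{terms of depth ≤ k}|. Then N_0 = 2 and N_k = 2 + N_{k-1}^3 for k ≥ 1 (one summand per function symbol, arity giving the exponent).
N_0 = 2
N_1 = 2 + 2^3 = 10
N_2 = 2 + 10^3 = 1002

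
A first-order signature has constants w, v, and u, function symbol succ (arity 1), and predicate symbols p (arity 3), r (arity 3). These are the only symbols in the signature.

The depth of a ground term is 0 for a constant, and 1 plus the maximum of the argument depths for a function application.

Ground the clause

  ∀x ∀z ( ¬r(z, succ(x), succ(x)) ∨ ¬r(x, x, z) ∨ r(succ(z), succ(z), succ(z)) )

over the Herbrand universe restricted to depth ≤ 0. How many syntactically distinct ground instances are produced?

Ground terms of depth ≤ 0:
  Let N_k = |{terms of depth ≤ k}|. Then N_0 = 3 and N_k = 3 + N_{k-1} for k ≥ 1 (one summand per function symbol, arity giving the exponent).
  N_0 = 3
  Explicitly: w, v, u.
So there are 3 ground terms available for substitution.
Each of x, z ranges independently over the available ground terms, and distinct assignments produce distinct instances.
Number of ground instances = 3^2 = 9.

9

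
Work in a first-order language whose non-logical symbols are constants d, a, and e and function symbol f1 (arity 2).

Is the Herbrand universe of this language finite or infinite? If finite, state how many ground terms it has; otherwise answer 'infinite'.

infinite

The signature has at least one function symbol (f1, arity 2) and at least one constant (d).
Iterating f1 gives infinitely many distinct ground terms: d, f1(d, d), f1(f1(d, d), f1(d, d)), ...
So the Herbrand universe is infinite.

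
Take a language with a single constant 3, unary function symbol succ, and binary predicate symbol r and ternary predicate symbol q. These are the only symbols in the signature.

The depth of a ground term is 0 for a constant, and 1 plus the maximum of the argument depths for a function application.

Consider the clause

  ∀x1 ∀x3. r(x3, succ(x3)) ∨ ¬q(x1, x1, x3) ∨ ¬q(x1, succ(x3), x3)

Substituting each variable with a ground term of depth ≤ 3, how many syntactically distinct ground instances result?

16

Ground terms of depth ≤ 3:
  Let N_k = |{terms of depth ≤ k}|. Then N_0 = 1 and N_k = 1 + N_{k-1} for k ≥ 1 (one summand per function symbol, arity giving the exponent).
  N_0 = 1
  N_1 = 1 + 1 = 2
  N_2 = 1 + 2 = 3
  N_3 = 1 + 3 = 4
  Explicitly: 3, succ(3), succ(succ(3)), succ(succ(succ(3))).
So there are 4 ground terms available for substitution.
There are 2 variables to instantiate (x1, x3), each occurring in at least one literal, so different choices give different ground instances.
Number of ground instances = 4^2 = 16.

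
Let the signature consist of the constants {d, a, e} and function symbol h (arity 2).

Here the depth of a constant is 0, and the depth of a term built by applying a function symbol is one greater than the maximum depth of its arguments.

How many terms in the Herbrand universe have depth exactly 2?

135

Write N_k for the number of ground terms of depth ≤ k. A term of depth ≤ k is either a constant or a function symbol applied to arguments of depth ≤ k−1, so N_k = 3 + N_{k-1}^2.
N_0 = 3
N_1 = 3 + 3^2 = 12
N_2 = 3 + 12^2 = 147
Terms of depth exactly 2: N_2 − N_1 = 147 − 12 = 135.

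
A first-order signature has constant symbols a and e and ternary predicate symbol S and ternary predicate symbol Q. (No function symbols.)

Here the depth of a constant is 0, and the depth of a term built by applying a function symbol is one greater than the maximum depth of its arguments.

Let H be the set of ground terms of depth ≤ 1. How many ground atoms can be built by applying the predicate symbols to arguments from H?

16

First count ground terms of depth ≤ 1.
With no function symbols every ground term is a constant, so there are exactly 2 ground terms at every depth bound.
N_0 = 2
N_1 = 2
Explicitly: a, e.
So |H| = 2.
A ground atom is a predicate applied to a tuple of terms from H, so the count is the sum over predicates of |H|^arity:
  S: 2^3 = 8;  Q: 2^3 = 8
Total ground atoms: 8 + 8 = 16.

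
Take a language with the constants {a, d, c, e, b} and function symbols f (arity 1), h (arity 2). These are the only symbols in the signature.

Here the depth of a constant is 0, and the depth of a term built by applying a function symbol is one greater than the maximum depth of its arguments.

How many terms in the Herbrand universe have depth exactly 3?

1600230

If N_k denotes the number of depth-≤k ground terms, the 5 constants give N_0 = 5, and each function symbol of arity r contributes N_{k-1}^r new terms at level k: N_k = 5 + N_{k-1} + N_{k-1}^2.
N_0 = 5
N_1 = 5 + 5 + 5^2 = 35
N_2 = 5 + 35 + 35^2 = 1265
N_3 = 5 + 1265 + 1265^2 = 1601495
Terms of depth exactly 3: N_3 − N_2 = 1601495 − 1265 = 1600230.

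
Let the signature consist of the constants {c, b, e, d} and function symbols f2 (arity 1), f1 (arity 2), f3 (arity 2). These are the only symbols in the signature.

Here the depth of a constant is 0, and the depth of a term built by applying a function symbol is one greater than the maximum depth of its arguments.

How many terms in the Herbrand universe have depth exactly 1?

36

Count level by level. With function symbols f2/1, f1/2, f3/2, the terms of depth ≤ k are the 4 constants together with each function applied to depth-≤(k−1) tuples, so N_k = 4 + N_{k-1} + N_{k-1}^2 + N_{k-1}^2.
N_0 = 4
N_1 = 4 + 4 + 4^2 + 4^2 = 40
Terms of depth exactly 1: N_1 − N_0 = 40 − 4 = 36.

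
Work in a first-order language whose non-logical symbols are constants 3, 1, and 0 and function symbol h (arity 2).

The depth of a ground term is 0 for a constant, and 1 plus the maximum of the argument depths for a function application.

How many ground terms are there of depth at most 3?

Write N_k for the number of ground terms of depth ≤ k. A term of depth ≤ k is either a constant or a function symbol applied to arguments of depth ≤ k−1, so N_k = 3 + N_{k-1}^2.
N_0 = 3
N_1 = 3 + 3^2 = 12
N_2 = 3 + 12^2 = 147
N_3 = 3 + 147^2 = 21612

21612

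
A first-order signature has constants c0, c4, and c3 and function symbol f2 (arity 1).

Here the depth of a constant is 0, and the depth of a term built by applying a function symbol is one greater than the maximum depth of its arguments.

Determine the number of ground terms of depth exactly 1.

3

Let N_k count ground terms of depth at most k. Each non-constant term of depth ≤ k is some function symbol applied to depth-≤(k−1) arguments, giving N_k = 3 + N_{k-1}.
N_0 = 3
N_1 = 3 + 3 = 6
Terms of depth exactly 1: N_1 − N_0 = 6 − 3 = 3.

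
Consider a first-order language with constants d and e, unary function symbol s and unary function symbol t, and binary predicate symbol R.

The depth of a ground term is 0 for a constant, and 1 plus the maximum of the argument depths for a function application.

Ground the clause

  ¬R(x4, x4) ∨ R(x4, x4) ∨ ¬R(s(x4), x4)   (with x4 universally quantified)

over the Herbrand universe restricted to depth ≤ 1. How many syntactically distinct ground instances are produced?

Ground terms of depth ≤ 1:
  Count level by level. With function symbols s/1, t/1, the terms of depth ≤ k are the 2 constants together with each function applied to depth-≤(k−1) tuples, so N_k = 2 + N_{k-1} + N_{k-1}.
  N_0 = 2
  N_1 = 2 + 2 + 2 = 6
So there are 6 ground terms available for substitution.
The variable x4 ranges independently over the available ground terms, and distinct assignments produce distinct instances.
Number of ground instances = 6.

6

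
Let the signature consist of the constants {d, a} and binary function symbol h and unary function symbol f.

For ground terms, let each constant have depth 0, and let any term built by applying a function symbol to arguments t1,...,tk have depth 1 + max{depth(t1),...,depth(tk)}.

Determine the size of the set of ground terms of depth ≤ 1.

8

Count level by level. With function symbols h/2, f/1, the terms of depth ≤ k are the 2 constants together with each function applied to depth-≤(k−1) tuples, so N_k = 2 + N_{k-1}^2 + N_{k-1}.
N_0 = 2
N_1 = 2 + 2^2 + 2 = 8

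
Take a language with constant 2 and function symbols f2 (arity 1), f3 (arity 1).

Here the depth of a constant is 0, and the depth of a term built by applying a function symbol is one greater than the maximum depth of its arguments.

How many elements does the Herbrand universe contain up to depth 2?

Count level by level. With function symbols f2/1, f3/1, the terms of depth ≤ k are the 1 constant together with each function applied to depth-≤(k−1) tuples, so N_k = 1 + N_{k-1} + N_{k-1}.
N_0 = 1
N_1 = 1 + 1 + 1 = 3
N_2 = 1 + 3 + 3 = 7
Explicitly: 2, f2(2), f2(f2(2)), f2(f3(2)), f3(2), f3(f2(2)), f3(f3(2)).

7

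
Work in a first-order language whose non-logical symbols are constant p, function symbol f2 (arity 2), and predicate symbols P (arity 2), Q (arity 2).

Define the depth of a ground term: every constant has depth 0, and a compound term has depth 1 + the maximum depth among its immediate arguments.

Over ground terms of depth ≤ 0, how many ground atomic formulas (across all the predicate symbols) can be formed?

2

First count ground terms of depth ≤ 0.
Let N_k = |{terms of depth ≤ k}|. Then N_0 = 1 and N_k = 1 + N_{k-1}^2 for k ≥ 1 (one summand per function symbol, arity giving the exponent).
N_0 = 1
Explicitly: p.
So |H| = 1.
Each predicate of arity r yields |H|^r ground atoms (one per choice of an r-tuple from H):
  P: 1^2 = 1;  Q: 1^2 = 1
Total ground atoms: 1 + 1 = 2.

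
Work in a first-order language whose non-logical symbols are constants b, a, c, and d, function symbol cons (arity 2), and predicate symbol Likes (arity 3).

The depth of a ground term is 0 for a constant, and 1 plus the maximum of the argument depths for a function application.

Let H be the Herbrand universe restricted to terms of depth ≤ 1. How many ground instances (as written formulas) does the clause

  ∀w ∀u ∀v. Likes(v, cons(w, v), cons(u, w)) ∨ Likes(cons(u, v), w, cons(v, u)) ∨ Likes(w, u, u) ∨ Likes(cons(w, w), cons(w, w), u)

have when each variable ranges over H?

8000

Ground terms of depth ≤ 1:
  Write N_k for the number of ground terms of depth ≤ k. A term of depth ≤ k is either a constant or a function symbol applied to arguments of depth ≤ k−1, so N_k = 4 + N_{k-1}^2.
  N_0 = 4
  N_1 = 4 + 4^2 = 20
So there are 20 ground terms available for substitution.
Each of w, u, v ranges independently over the available ground terms, and distinct assignments produce distinct instances.
Number of ground instances = 20^3 = 8000.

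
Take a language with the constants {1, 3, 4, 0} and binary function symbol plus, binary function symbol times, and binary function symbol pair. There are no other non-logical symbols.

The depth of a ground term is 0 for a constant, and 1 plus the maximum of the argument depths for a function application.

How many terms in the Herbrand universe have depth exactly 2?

8064

Let N_k = |{terms of depth ≤ k}|. Then N_0 = 4 and N_k = 4 + N_{k-1}^2 + N_{k-1}^2 + N_{k-1}^2 for k ≥ 1 (one summand per function symbol, arity giving the exponent).
N_0 = 4
N_1 = 4 + 4^2 + 4^2 + 4^2 = 52
N_2 = 4 + 52^2 + 52^2 + 52^2 = 8116
Terms of depth exactly 2: N_2 − N_1 = 8116 − 52 = 8064.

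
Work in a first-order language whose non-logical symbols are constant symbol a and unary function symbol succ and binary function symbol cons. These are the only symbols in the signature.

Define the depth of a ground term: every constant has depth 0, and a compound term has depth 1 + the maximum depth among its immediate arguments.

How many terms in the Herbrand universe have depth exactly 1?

Count level by level. With function symbols succ/1, cons/2, the terms of depth ≤ k are the 1 constant together with each function applied to depth-≤(k−1) tuples, so N_k = 1 + N_{k-1} + N_{k-1}^2.
N_0 = 1
N_1 = 1 + 1 + 1^2 = 3
Terms of depth exactly 1: N_1 − N_0 = 3 − 1 = 2.

2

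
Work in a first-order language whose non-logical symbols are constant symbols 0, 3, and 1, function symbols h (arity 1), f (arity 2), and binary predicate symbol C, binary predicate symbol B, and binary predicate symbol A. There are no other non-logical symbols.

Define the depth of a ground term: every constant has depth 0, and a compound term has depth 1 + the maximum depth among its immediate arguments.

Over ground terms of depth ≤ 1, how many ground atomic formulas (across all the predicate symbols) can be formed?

First count ground terms of depth ≤ 1.
Count level by level. With function symbols h/1, f/2, the terms of depth ≤ k are the 3 constants together with each function applied to depth-≤(k−1) tuples, so N_k = 3 + N_{k-1} + N_{k-1}^2.
N_0 = 3
N_1 = 3 + 3 + 3^2 = 15
So |H| = 15.
A ground atom is a predicate applied to a tuple of terms from H, so the count is the sum over predicates of |H|^arity:
  C: 15^2 = 225;  B: 15^2 = 225;  A: 15^2 = 225
Total ground atoms: 225 + 225 + 225 = 675.

675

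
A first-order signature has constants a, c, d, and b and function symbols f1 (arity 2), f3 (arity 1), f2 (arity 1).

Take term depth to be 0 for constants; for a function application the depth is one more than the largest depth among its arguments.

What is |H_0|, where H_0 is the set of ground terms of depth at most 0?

4

If N_k denotes the number of depth-≤k ground terms, the 4 constants give N_0 = 4, and each function symbol of arity r contributes N_{k-1}^r new terms at level k: N_k = 4 + N_{k-1}^2 + N_{k-1} + N_{k-1}.
N_0 = 4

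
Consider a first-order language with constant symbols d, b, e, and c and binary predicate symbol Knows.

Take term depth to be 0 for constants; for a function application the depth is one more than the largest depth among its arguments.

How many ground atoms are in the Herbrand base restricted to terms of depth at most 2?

First count ground terms of depth ≤ 2.
With no function symbols every ground term is a constant, so there are exactly 4 ground terms at every depth bound.
N_0 = 4
N_1 = 4
N_2 = 4
So |H| = 4.
Each predicate of arity r yields |H|^r ground atoms (one per choice of an r-tuple from H):
  Knows: 4^2 = 16
Total ground atoms: 16.

16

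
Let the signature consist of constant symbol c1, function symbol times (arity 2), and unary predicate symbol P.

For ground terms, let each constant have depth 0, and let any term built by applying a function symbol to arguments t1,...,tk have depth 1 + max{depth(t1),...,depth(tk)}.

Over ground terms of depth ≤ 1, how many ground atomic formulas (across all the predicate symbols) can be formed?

First count ground terms of depth ≤ 1.
Write N_k for the number of ground terms of depth ≤ k. A term of depth ≤ k is either a constant or a function symbol applied to arguments of depth ≤ k−1, so N_k = 1 + N_{k-1}^2.
N_0 = 1
N_1 = 1 + 1^2 = 2
So |H| = 2.
Ground atoms are formed by filling each argument slot of a predicate with a term from H, so an r-ary predicate gives |H|^r atoms:
  P: 2
Total ground atoms: 2.

2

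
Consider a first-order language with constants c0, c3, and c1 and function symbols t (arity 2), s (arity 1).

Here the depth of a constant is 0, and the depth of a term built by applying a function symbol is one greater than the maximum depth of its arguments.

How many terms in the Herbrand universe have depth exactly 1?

12

Let N_k = |{terms of depth ≤ k}|. Then N_0 = 3 and N_k = 3 + N_{k-1}^2 + N_{k-1} for k ≥ 1 (one summand per function symbol, arity giving the exponent).
N_0 = 3
N_1 = 3 + 3^2 + 3 = 15
Terms of depth exactly 1: N_1 − N_0 = 15 − 3 = 12.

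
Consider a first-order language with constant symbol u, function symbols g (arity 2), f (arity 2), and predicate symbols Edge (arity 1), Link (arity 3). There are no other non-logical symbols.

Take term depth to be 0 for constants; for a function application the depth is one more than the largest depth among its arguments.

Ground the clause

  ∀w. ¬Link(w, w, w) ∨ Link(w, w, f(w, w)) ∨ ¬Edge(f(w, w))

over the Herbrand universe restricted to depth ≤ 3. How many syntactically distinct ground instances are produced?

723

Ground terms of depth ≤ 3:
  Write N_k for the number of ground terms of depth ≤ k. A term of depth ≤ k is either a constant or a function symbol applied to arguments of depth ≤ k−1, so N_k = 1 + N_{k-1}^2 + N_{k-1}^2.
  N_0 = 1
  N_1 = 1 + 1^2 + 1^2 = 3
  N_2 = 1 + 3^2 + 3^2 = 19
  N_3 = 1 + 19^2 + 19^2 = 723
So there are 723 ground terms available for substitution.
There is 1 variable to instantiate (w),  occurring in at least one literal, so different choices give different ground instances.
Number of ground instances = 723.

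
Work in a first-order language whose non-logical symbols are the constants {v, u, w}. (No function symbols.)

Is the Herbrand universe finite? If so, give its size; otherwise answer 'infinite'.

There are no function symbols, so every ground term is one of the 3 constants.
The Herbrand universe is {v, u, w}, which is finite with 3 elements.

3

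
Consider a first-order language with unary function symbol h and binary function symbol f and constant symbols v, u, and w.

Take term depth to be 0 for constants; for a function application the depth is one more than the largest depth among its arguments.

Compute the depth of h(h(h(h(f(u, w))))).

depth(f(u, w)) = 1 + max(0, 0) = 1
depth(h(f(u, w))) = 1 + depth(f(u, w)) = 1 + 1 = 2
depth(h(h(f(u, w)))) = 1 + depth(h(f(u, w))) = 1 + 2 = 3
depth(h(h(h(f(u, w))))) = 1 + depth(h(h(f(u, w)))) = 1 + 3 = 4
depth(h(h(h(h(f(u, w)))))) = 1 + depth(h(h(h(f(u, w))))) = 1 + 4 = 5

5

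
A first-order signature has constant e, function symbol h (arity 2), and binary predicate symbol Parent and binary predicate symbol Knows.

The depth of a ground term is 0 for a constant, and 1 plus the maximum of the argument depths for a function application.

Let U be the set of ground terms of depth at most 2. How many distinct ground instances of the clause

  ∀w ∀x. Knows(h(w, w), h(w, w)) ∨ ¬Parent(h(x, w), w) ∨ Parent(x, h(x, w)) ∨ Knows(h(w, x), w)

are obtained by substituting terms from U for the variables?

Ground terms of depth ≤ 2:
  Let N_k count ground terms of depth at most k. Each non-constant term of depth ≤ k is some function symbol applied to depth-≤(k−1) arguments, giving N_k = 1 + N_{k-1}^2.
  N_0 = 1
  N_1 = 1 + 1^2 = 2
  N_2 = 1 + 2^2 = 5
  Explicitly: e, h(e, e), h(e, h(e, e)), h(h(e, e), e), h(h(e, e), h(e, e)).
So there are 5 ground terms available for substitution.
Each of w, x ranges independently over the available ground terms, and distinct assignments produce distinct instances.
Number of ground instances = 5^2 = 25.

25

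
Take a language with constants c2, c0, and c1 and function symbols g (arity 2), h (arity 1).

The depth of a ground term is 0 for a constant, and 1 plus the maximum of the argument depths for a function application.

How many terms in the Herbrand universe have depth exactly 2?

228

Write N_k for the number of ground terms of depth ≤ k. A term of depth ≤ k is either a constant or a function symbol applied to arguments of depth ≤ k−1, so N_k = 3 + N_{k-1}^2 + N_{k-1}.
N_0 = 3
N_1 = 3 + 3^2 + 3 = 15
N_2 = 3 + 15^2 + 15 = 243
Terms of depth exactly 2: N_2 − N_1 = 243 − 15 = 228.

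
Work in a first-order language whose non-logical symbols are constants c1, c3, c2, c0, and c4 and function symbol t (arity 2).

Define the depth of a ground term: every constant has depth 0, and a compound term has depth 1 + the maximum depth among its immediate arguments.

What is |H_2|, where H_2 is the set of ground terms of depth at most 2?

Count level by level. With function symbols t/2, the terms of depth ≤ k are the 5 constants together with each function applied to depth-≤(k−1) tuples, so N_k = 5 + N_{k-1}^2.
N_0 = 5
N_1 = 5 + 5^2 = 30
N_2 = 5 + 30^2 = 905

905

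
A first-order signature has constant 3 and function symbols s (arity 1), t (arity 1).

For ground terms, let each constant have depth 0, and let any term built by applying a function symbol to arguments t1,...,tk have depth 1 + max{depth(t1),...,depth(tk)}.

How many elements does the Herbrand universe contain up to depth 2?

7

Count level by level. With function symbols s/1, t/1, the terms of depth ≤ k are the 1 constant together with each function applied to depth-≤(k−1) tuples, so N_k = 1 + N_{k-1} + N_{k-1}.
N_0 = 1
N_1 = 1 + 1 + 1 = 3
N_2 = 1 + 3 + 3 = 7
Explicitly: 3, s(3), s(s(3)), s(t(3)), t(3), t(s(3)), t(t(3)).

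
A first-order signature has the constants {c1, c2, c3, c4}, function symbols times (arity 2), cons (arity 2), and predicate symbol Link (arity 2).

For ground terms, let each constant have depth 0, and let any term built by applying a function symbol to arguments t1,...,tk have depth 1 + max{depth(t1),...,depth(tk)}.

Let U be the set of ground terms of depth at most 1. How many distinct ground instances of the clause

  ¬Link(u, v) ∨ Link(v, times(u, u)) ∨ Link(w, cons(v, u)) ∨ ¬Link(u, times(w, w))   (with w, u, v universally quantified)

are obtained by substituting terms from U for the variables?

Ground terms of depth ≤ 1:
  Let N_k count ground terms of depth at most k. Each non-constant term of depth ≤ k is some function symbol applied to depth-≤(k−1) arguments, giving N_k = 4 + N_{k-1}^2 + N_{k-1}^2.
  N_0 = 4
  N_1 = 4 + 4^2 + 4^2 = 36
So there are 36 ground terms available for substitution.
The body mentions every one of the 3 quantified variables; since ground terms form a free algebra, no two substitutions collapse to the same formula.
Number of ground instances = 36^3 = 46656.

46656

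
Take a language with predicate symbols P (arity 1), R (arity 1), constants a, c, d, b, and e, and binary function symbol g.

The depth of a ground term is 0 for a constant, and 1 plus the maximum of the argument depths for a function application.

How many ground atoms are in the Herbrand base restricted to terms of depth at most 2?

1810

First count ground terms of depth ≤ 2.
Let N_k count ground terms of depth at most k. Each non-constant term of depth ≤ k is some function symbol applied to depth-≤(k−1) arguments, giving N_k = 5 + N_{k-1}^2.
N_0 = 5
N_1 = 5 + 5^2 = 30
N_2 = 5 + 30^2 = 905
So |H| = 905.
Each predicate of arity r yields |H|^r ground atoms (one per choice of an r-tuple from H):
  P: 905;  R: 905
Total ground atoms: 905 + 905 = 1810.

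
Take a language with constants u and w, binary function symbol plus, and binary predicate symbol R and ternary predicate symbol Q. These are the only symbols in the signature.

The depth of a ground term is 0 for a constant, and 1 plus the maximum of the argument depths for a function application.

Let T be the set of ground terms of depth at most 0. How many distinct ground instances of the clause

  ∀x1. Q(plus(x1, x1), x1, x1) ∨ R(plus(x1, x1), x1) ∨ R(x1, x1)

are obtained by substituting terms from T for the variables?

2

Ground terms of depth ≤ 0:
  Let N_k count ground terms of depth at most k. Each non-constant term of depth ≤ k is some function symbol applied to depth-≤(k−1) arguments, giving N_k = 2 + N_{k-1}^2.
  N_0 = 2
  Explicitly: u, w.
So there are 2 ground terms available for substitution.
There is 1 variable to instantiate (x1),  occurring in at least one literal, so different choices give different ground instances.
Number of ground instances = 2.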